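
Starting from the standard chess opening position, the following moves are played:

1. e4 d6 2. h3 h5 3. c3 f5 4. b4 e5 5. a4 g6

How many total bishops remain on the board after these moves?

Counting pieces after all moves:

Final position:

  a b c d e f g h
  ─────────────────
8│♜ ♞ ♝ ♛ ♚ ♝ ♞ ♜│8
7│♟ ♟ ♟ · · · · ·│7
6│· · · ♟ · · ♟ ·│6
5│· · · · ♟ ♟ · ♟│5
4│♙ ♙ · · ♙ · · ·│4
3│· · ♙ · · · · ♙│3
2│· · · ♙ · ♙ ♙ ·│2
1│♖ ♘ ♗ ♕ ♔ ♗ ♘ ♖│1
  ─────────────────
  a b c d e f g h


4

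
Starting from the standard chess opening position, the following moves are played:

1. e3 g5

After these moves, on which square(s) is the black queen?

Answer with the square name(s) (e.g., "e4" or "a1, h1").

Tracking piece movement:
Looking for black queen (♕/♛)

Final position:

  a b c d e f g h
  ─────────────────
8│♜ ♞ ♝ ♛ ♚ ♝ ♞ ♜│8
7│♟ ♟ ♟ ♟ ♟ ♟ · ♟│7
6│· · · · · · · ·│6
5│· · · · · · ♟ ·│5
4│· · · · · · · ·│4
3│· · · · ♙ · · ·│3
2│♙ ♙ ♙ ♙ · ♙ ♙ ♙│2
1│♖ ♘ ♗ ♕ ♔ ♗ ♘ ♖│1
  ─────────────────
  a b c d e f g h


d8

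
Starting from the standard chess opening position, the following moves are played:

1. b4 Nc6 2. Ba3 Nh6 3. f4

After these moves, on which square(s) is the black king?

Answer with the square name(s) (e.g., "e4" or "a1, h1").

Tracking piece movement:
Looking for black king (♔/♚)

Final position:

  a b c d e f g h
  ─────────────────
8│♜ · ♝ ♛ ♚ ♝ · ♜│8
7│♟ ♟ ♟ ♟ ♟ ♟ ♟ ♟│7
6│· · ♞ · · · · ♞│6
5│· · · · · · · ·│5
4│· ♙ · · · ♙ · ·│4
3│♗ · · · · · · ·│3
2│♙ · ♙ ♙ ♙ · ♙ ♙│2
1│♖ ♘ · ♕ ♔ ♗ ♘ ♖│1
  ─────────────────
  a b c d e f g h


e8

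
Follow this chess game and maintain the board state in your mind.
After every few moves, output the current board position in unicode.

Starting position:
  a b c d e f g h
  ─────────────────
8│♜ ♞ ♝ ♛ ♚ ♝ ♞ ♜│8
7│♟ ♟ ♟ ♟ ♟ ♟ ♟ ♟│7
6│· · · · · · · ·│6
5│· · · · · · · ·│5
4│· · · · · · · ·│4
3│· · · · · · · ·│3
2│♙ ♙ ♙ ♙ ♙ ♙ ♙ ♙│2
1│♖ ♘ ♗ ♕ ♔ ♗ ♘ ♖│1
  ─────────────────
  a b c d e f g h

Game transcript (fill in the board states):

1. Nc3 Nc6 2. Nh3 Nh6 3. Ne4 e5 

  a b c d e f g h
  ─────────────────
8│♜ · ♝ ♛ ♚ ♝ · ♜│8
7│♟ ♟ ♟ ♟ · ♟ ♟ ♟│7
6│· · ♞ · · · · ♞│6
5│· · · · ♟ · · ·│5
4│· · · · ♘ · · ·│4
3│· · · · · · · ♘│3
2│♙ ♙ ♙ ♙ ♙ ♙ ♙ ♙│2
1│♖ · ♗ ♕ ♔ ♗ · ♖│1
  ─────────────────
  a b c d e f g h

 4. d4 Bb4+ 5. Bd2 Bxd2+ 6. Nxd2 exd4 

  a b c d e f g h
  ─────────────────
8│♜ · ♝ ♛ ♚ · · ♜│8
7│♟ ♟ ♟ ♟ · ♟ ♟ ♟│7
6│· · ♞ · · · · ♞│6
5│· · · · · · · ·│5
4│· · · ♟ · · · ·│4
3│· · · · · · · ♘│3
2│♙ ♙ ♙ ♘ ♙ ♙ ♙ ♙│2
1│♖ · · ♕ ♔ ♗ · ♖│1
  ─────────────────
  a b c d e f g h

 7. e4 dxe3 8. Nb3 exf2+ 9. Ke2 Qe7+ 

  a b c d e f g h
  ─────────────────
8│♜ · ♝ · ♚ · · ♜│8
7│♟ ♟ ♟ ♟ ♛ ♟ ♟ ♟│7
6│· · ♞ · · · · ♞│6
5│· · · · · · · ·│5
4│· · · · · · · ·│4
3│· ♘ · · · · · ♘│3
2│♙ ♙ ♙ · ♔ ♟ ♙ ♙│2
1│♖ · · ♕ · ♗ · ♖│1
  ─────────────────
  a b c d e f g h

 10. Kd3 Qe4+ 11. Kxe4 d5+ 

  a b c d e f g h
  ─────────────────
8│♜ · ♝ · ♚ · · ♜│8
7│♟ ♟ ♟ · · ♟ ♟ ♟│7
6│· · ♞ · · · · ♞│6
5│· · · ♟ · · · ·│5
4│· · · · ♔ · · ·│4
3│· ♘ · · · · · ♘│3
2│♙ ♙ ♙ · · ♟ ♙ ♙│2
1│♖ · · ♕ · ♗ · ♖│1
  ─────────────────
  a b c d e f g h


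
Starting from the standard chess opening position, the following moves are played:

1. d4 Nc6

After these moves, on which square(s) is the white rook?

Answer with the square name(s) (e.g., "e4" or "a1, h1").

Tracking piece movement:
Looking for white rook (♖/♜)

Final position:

  a b c d e f g h
  ─────────────────
8│♜ · ♝ ♛ ♚ ♝ ♞ ♜│8
7│♟ ♟ ♟ ♟ ♟ ♟ ♟ ♟│7
6│· · ♞ · · · · ·│6
5│· · · · · · · ·│5
4│· · · ♙ · · · ·│4
3│· · · · · · · ·│3
2│♙ ♙ ♙ · ♙ ♙ ♙ ♙│2
1│♖ ♘ ♗ ♕ ♔ ♗ ♘ ♖│1
  ─────────────────
  a b c d e f g h


a1, h1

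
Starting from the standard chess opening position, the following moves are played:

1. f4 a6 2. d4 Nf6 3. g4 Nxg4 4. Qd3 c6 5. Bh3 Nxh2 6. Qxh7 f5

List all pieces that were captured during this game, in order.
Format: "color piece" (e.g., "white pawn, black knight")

Tracking captures:
  Nxg4: captured white pawn
  Nxh2: captured white pawn
  Qxh7: captured black pawn

white pawn, white pawn, black pawn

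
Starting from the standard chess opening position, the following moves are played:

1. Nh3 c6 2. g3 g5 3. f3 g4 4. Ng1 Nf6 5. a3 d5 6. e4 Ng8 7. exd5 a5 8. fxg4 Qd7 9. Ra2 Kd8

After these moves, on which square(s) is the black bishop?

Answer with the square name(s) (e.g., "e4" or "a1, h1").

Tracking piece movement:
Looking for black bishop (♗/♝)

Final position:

  a b c d e f g h
  ─────────────────
8│♜ ♞ ♝ ♚ · ♝ ♞ ♜│8
7│· ♟ · ♛ ♟ ♟ · ♟│7
6│· · ♟ · · · · ·│6
5│♟ · · ♙ · · · ·│5
4│· · · · · · ♙ ·│4
3│♙ · · · · · ♙ ·│3
2│♖ ♙ ♙ ♙ · · · ♙│2
1│· ♘ ♗ ♕ ♔ ♗ ♘ ♖│1
  ─────────────────
  a b c d e f g h


c8, f8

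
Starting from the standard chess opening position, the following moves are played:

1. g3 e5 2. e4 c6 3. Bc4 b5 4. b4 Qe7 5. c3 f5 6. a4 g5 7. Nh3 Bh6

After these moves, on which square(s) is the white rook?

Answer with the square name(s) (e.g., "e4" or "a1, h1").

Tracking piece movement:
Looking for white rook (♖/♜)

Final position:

  a b c d e f g h
  ─────────────────
8│♜ ♞ ♝ · ♚ · ♞ ♜│8
7│♟ · · ♟ ♛ · · ♟│7
6│· · ♟ · · · · ♝│6
5│· ♟ · · ♟ ♟ ♟ ·│5
4│♙ ♙ ♗ · ♙ · · ·│4
3│· · ♙ · · · ♙ ♘│3
2│· · · ♙ · ♙ · ♙│2
1│♖ ♘ ♗ ♕ ♔ · · ♖│1
  ─────────────────
  a b c d e f g h


a1, h1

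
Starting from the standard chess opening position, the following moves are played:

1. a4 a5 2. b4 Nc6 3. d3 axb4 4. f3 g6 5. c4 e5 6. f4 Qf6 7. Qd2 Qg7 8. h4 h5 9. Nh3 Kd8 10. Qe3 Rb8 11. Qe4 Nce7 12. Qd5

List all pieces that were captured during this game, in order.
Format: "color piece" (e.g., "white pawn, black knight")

Tracking captures:
  axb4: captured white pawn

white pawn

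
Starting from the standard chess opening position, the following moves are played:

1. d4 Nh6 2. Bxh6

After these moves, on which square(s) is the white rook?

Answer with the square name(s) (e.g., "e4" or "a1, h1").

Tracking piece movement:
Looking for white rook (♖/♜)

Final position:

  a b c d e f g h
  ─────────────────
8│♜ ♞ ♝ ♛ ♚ ♝ · ♜│8
7│♟ ♟ ♟ ♟ ♟ ♟ ♟ ♟│7
6│· · · · · · · ♗│6
5│· · · · · · · ·│5
4│· · · ♙ · · · ·│4
3│· · · · · · · ·│3
2│♙ ♙ ♙ · ♙ ♙ ♙ ♙│2
1│♖ ♘ · ♕ ♔ ♗ ♘ ♖│1
  ─────────────────
  a b c d e f g h


a1, h1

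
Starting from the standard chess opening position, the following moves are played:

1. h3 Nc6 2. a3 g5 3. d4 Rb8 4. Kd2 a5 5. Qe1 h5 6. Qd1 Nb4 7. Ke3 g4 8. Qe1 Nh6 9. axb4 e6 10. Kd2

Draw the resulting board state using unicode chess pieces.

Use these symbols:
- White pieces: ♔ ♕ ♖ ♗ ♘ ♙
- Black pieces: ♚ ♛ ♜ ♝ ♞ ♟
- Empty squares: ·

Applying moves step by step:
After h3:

♜ ♞ ♝ ♛ ♚ ♝ ♞ ♜
♟ ♟ ♟ ♟ ♟ ♟ ♟ ♟
· · · · · · · ·
· · · · · · · ·
· · · · · · · ·
· · · · · · · ♙
♙ ♙ ♙ ♙ ♙ ♙ ♙ ·
♖ ♘ ♗ ♕ ♔ ♗ ♘ ♖


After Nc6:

♜ · ♝ ♛ ♚ ♝ ♞ ♜
♟ ♟ ♟ ♟ ♟ ♟ ♟ ♟
· · ♞ · · · · ·
· · · · · · · ·
· · · · · · · ·
· · · · · · · ♙
♙ ♙ ♙ ♙ ♙ ♙ ♙ ·
♖ ♘ ♗ ♕ ♔ ♗ ♘ ♖


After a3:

♜ · ♝ ♛ ♚ ♝ ♞ ♜
♟ ♟ ♟ ♟ ♟ ♟ ♟ ♟
· · ♞ · · · · ·
· · · · · · · ·
· · · · · · · ·
♙ · · · · · · ♙
· ♙ ♙ ♙ ♙ ♙ ♙ ·
♖ ♘ ♗ ♕ ♔ ♗ ♘ ♖


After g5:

♜ · ♝ ♛ ♚ ♝ ♞ ♜
♟ ♟ ♟ ♟ ♟ ♟ · ♟
· · ♞ · · · · ·
· · · · · · ♟ ·
· · · · · · · ·
♙ · · · · · · ♙
· ♙ ♙ ♙ ♙ ♙ ♙ ·
♖ ♘ ♗ ♕ ♔ ♗ ♘ ♖


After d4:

♜ · ♝ ♛ ♚ ♝ ♞ ♜
♟ ♟ ♟ ♟ ♟ ♟ · ♟
· · ♞ · · · · ·
· · · · · · ♟ ·
· · · ♙ · · · ·
♙ · · · · · · ♙
· ♙ ♙ · ♙ ♙ ♙ ·
♖ ♘ ♗ ♕ ♔ ♗ ♘ ♖


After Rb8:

· ♜ ♝ ♛ ♚ ♝ ♞ ♜
♟ ♟ ♟ ♟ ♟ ♟ · ♟
· · ♞ · · · · ·
· · · · · · ♟ ·
· · · ♙ · · · ·
♙ · · · · · · ♙
· ♙ ♙ · ♙ ♙ ♙ ·
♖ ♘ ♗ ♕ ♔ ♗ ♘ ♖


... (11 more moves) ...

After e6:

· ♜ ♝ ♛ ♚ ♝ · ♜
· ♟ ♟ ♟ · ♟ · ·
· · · · ♟ · · ♞
♟ · · · · · · ♟
· ♙ · ♙ · · ♟ ·
· · · · ♔ · · ♙
· ♙ ♙ · ♙ ♙ ♙ ·
♖ ♘ ♗ · ♕ ♗ ♘ ♖


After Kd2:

· ♜ ♝ ♛ ♚ ♝ · ♜
· ♟ ♟ ♟ · ♟ · ·
· · · · ♟ · · ♞
♟ · · · · · · ♟
· ♙ · ♙ · · ♟ ·
· · · · · · · ♙
· ♙ ♙ ♔ ♙ ♙ ♙ ·
♖ ♘ ♗ · ♕ ♗ ♘ ♖



  a b c d e f g h
  ─────────────────
8│· ♜ ♝ ♛ ♚ ♝ · ♜│8
7│· ♟ ♟ ♟ · ♟ · ·│7
6│· · · · ♟ · · ♞│6
5│♟ · · · · · · ♟│5
4│· ♙ · ♙ · · ♟ ·│4
3│· · · · · · · ♙│3
2│· ♙ ♙ ♔ ♙ ♙ ♙ ·│2
1│♖ ♘ ♗ · ♕ ♗ ♘ ♖│1
  ─────────────────
  a b c d e f g h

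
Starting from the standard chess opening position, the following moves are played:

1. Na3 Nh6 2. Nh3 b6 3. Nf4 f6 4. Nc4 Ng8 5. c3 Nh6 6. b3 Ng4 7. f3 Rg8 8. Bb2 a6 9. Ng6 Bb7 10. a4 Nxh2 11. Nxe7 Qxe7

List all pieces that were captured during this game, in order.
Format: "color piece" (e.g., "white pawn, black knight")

Tracking captures:
  Nxh2: captured white pawn
  Nxe7: captured black pawn
  Qxe7: captured white knight

white pawn, black pawn, white knight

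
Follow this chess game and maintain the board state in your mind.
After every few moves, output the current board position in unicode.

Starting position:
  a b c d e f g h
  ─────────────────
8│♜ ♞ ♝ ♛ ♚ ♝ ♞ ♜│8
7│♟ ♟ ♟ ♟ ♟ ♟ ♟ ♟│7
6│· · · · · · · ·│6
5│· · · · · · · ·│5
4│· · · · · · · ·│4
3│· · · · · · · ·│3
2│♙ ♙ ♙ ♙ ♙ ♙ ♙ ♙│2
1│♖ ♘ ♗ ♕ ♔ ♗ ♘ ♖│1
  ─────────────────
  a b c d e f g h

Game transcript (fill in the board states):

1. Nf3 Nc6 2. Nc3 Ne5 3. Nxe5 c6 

  a b c d e f g h
  ─────────────────
8│♜ · ♝ ♛ ♚ ♝ ♞ ♜│8
7│♟ ♟ · ♟ ♟ ♟ ♟ ♟│7
6│· · ♟ · · · · ·│6
5│· · · · ♘ · · ·│5
4│· · · · · · · ·│4
3│· · ♘ · · · · ·│3
2│♙ ♙ ♙ ♙ ♙ ♙ ♙ ♙│2
1│♖ · ♗ ♕ ♔ ♗ · ♖│1
  ─────────────────
  a b c d e f g h

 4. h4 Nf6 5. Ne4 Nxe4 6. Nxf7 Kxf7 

  a b c d e f g h
  ─────────────────
8│♜ · ♝ ♛ · ♝ · ♜│8
7│♟ ♟ · ♟ ♟ ♚ ♟ ♟│7
6│· · ♟ · · · · ·│6
5│· · · · · · · ·│5
4│· · · · ♞ · · ♙│4
3│· · · · · · · ·│3
2│♙ ♙ ♙ ♙ ♙ ♙ ♙ ·│2
1│♖ · ♗ ♕ ♔ ♗ · ♖│1
  ─────────────────
  a b c d e f g h

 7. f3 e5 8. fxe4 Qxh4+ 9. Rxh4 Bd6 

  a b c d e f g h
  ─────────────────
8│♜ · ♝ · · · · ♜│8
7│♟ ♟ · ♟ · ♚ ♟ ♟│7
6│· · ♟ ♝ · · · ·│6
5│· · · · ♟ · · ·│5
4│· · · · ♙ · · ♖│4
3│· · · · · · · ·│3
2│♙ ♙ ♙ ♙ ♙ · ♙ ·│2
1│♖ · ♗ ♕ ♔ ♗ · ·│1
  ─────────────────
  a b c d e f g h

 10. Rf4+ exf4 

  a b c d e f g h
  ─────────────────
8│♜ · ♝ · · · · ♜│8
7│♟ ♟ · ♟ · ♚ ♟ ♟│7
6│· · ♟ ♝ · · · ·│6
5│· · · · · · · ·│5
4│· · · · ♙ ♟ · ·│4
3│· · · · · · · ·│3
2│♙ ♙ ♙ ♙ ♙ · ♙ ·│2
1│♖ · ♗ ♕ ♔ ♗ · ·│1
  ─────────────────
  a b c d e f g h


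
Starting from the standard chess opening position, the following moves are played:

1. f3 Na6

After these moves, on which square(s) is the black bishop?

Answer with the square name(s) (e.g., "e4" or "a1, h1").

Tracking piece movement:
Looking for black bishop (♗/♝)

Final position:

  a b c d e f g h
  ─────────────────
8│♜ · ♝ ♛ ♚ ♝ ♞ ♜│8
7│♟ ♟ ♟ ♟ ♟ ♟ ♟ ♟│7
6│♞ · · · · · · ·│6
5│· · · · · · · ·│5
4│· · · · · · · ·│4
3│· · · · · ♙ · ·│3
2│♙ ♙ ♙ ♙ ♙ · ♙ ♙│2
1│♖ ♘ ♗ ♕ ♔ ♗ ♘ ♖│1
  ─────────────────
  a b c d e f g h


c8, f8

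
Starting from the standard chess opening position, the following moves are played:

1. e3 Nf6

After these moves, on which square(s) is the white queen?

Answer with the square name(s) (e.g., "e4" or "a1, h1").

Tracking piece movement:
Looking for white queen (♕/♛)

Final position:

  a b c d e f g h
  ─────────────────
8│♜ ♞ ♝ ♛ ♚ ♝ · ♜│8
7│♟ ♟ ♟ ♟ ♟ ♟ ♟ ♟│7
6│· · · · · ♞ · ·│6
5│· · · · · · · ·│5
4│· · · · · · · ·│4
3│· · · · ♙ · · ·│3
2│♙ ♙ ♙ ♙ · ♙ ♙ ♙│2
1│♖ ♘ ♗ ♕ ♔ ♗ ♘ ♖│1
  ─────────────────
  a b c d e f g h


d1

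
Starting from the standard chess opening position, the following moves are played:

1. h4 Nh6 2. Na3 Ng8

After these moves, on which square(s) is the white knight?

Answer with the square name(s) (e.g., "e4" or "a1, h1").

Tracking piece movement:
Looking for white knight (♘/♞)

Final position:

  a b c d e f g h
  ─────────────────
8│♜ ♞ ♝ ♛ ♚ ♝ ♞ ♜│8
7│♟ ♟ ♟ ♟ ♟ ♟ ♟ ♟│7
6│· · · · · · · ·│6
5│· · · · · · · ·│5
4│· · · · · · · ♙│4
3│♘ · · · · · · ·│3
2│♙ ♙ ♙ ♙ ♙ ♙ ♙ ·│2
1│♖ · ♗ ♕ ♔ ♗ ♘ ♖│1
  ─────────────────
  a b c d e f g h


a3, g1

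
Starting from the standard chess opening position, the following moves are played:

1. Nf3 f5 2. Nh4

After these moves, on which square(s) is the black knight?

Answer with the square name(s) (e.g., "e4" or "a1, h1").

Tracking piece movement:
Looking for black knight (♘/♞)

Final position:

  a b c d e f g h
  ─────────────────
8│♜ ♞ ♝ ♛ ♚ ♝ ♞ ♜│8
7│♟ ♟ ♟ ♟ ♟ · ♟ ♟│7
6│· · · · · · · ·│6
5│· · · · · ♟ · ·│5
4│· · · · · · · ♘│4
3│· · · · · · · ·│3
2│♙ ♙ ♙ ♙ ♙ ♙ ♙ ♙│2
1│♖ ♘ ♗ ♕ ♔ ♗ · ♖│1
  ─────────────────
  a b c d e f g h


b8, g8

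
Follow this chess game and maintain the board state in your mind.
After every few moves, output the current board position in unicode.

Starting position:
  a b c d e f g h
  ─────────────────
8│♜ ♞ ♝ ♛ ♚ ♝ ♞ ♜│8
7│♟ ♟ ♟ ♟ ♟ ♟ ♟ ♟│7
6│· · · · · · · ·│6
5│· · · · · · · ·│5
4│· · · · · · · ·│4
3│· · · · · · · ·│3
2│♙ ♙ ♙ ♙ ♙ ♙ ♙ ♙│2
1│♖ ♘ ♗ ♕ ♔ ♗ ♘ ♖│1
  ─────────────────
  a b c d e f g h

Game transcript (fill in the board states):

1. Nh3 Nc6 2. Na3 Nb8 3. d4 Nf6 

  a b c d e f g h
  ─────────────────
8│♜ ♞ ♝ ♛ ♚ ♝ · ♜│8
7│♟ ♟ ♟ ♟ ♟ ♟ ♟ ♟│7
6│· · · · · ♞ · ·│6
5│· · · · · · · ·│5
4│· · · ♙ · · · ·│4
3│♘ · · · · · · ♘│3
2│♙ ♙ ♙ · ♙ ♙ ♙ ♙│2
1│♖ · ♗ ♕ ♔ ♗ · ♖│1
  ─────────────────
  a b c d e f g h

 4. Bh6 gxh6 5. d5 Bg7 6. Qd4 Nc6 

  a b c d e f g h
  ─────────────────
8│♜ · ♝ ♛ ♚ · · ♜│8
7│♟ ♟ ♟ ♟ ♟ ♟ ♝ ♟│7
6│· · ♞ · · ♞ · ♟│6
5│· · · ♙ · · · ·│5
4│· · · ♕ · · · ·│4
3│♘ · · · · · · ♘│3
2│♙ ♙ ♙ · ♙ ♙ ♙ ♙│2
1│♖ · · · ♔ ♗ · ♖│1
  ─────────────────
  a b c d e f g h

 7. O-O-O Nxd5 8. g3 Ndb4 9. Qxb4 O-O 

  a b c d e f g h
  ─────────────────
8│♜ · ♝ ♛ · ♜ ♚ ·│8
7│♟ ♟ ♟ ♟ ♟ ♟ ♝ ♟│7
6│· · ♞ · · · · ♟│6
5│· · · · · · · ·│5
4│· ♕ · · · · · ·│4
3│♘ · · · · · ♙ ♘│3
2│♙ ♙ ♙ · ♙ ♙ · ♙│2
1│· · ♔ ♖ · ♗ · ♖│1
  ─────────────────
  a b c d e f g h

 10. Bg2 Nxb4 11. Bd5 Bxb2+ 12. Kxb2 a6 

  a b c d e f g h
  ─────────────────
8│♜ · ♝ ♛ · ♜ ♚ ·│8
7│· ♟ ♟ ♟ ♟ ♟ · ♟│7
6│♟ · · · · · · ♟│6
5│· · · ♗ · · · ·│5
4│· ♞ · · · · · ·│4
3│♘ · · · · · ♙ ♘│3
2│♙ ♔ ♙ · ♙ ♙ · ♙│2
1│· · · ♖ · · · ♖│1
  ─────────────────
  a b c d e f g h

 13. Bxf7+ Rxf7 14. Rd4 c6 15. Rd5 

  a b c d e f g h
  ─────────────────
8│♜ · ♝ ♛ · · ♚ ·│8
7│· ♟ · ♟ ♟ ♜ · ♟│7
6│♟ · ♟ · · · · ♟│6
5│· · · ♖ · · · ·│5
4│· ♞ · · · · · ·│4
3│♘ · · · · · ♙ ♘│3
2│♙ ♔ ♙ · ♙ ♙ · ♙│2
1│· · · · · · · ♖│1
  ─────────────────
  a b c d e f g h


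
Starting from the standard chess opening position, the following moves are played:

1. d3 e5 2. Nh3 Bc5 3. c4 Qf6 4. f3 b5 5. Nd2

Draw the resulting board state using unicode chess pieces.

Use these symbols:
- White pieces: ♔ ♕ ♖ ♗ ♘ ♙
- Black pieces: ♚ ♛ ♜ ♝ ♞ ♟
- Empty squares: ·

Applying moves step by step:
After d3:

♜ ♞ ♝ ♛ ♚ ♝ ♞ ♜
♟ ♟ ♟ ♟ ♟ ♟ ♟ ♟
· · · · · · · ·
· · · · · · · ·
· · · · · · · ·
· · · ♙ · · · ·
♙ ♙ ♙ · ♙ ♙ ♙ ♙
♖ ♘ ♗ ♕ ♔ ♗ ♘ ♖


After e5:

♜ ♞ ♝ ♛ ♚ ♝ ♞ ♜
♟ ♟ ♟ ♟ · ♟ ♟ ♟
· · · · · · · ·
· · · · ♟ · · ·
· · · · · · · ·
· · · ♙ · · · ·
♙ ♙ ♙ · ♙ ♙ ♙ ♙
♖ ♘ ♗ ♕ ♔ ♗ ♘ ♖


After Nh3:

♜ ♞ ♝ ♛ ♚ ♝ ♞ ♜
♟ ♟ ♟ ♟ · ♟ ♟ ♟
· · · · · · · ·
· · · · ♟ · · ·
· · · · · · · ·
· · · ♙ · · · ♘
♙ ♙ ♙ · ♙ ♙ ♙ ♙
♖ ♘ ♗ ♕ ♔ ♗ · ♖


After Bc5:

♜ ♞ ♝ ♛ ♚ · ♞ ♜
♟ ♟ ♟ ♟ · ♟ ♟ ♟
· · · · · · · ·
· · ♝ · ♟ · · ·
· · · · · · · ·
· · · ♙ · · · ♘
♙ ♙ ♙ · ♙ ♙ ♙ ♙
♖ ♘ ♗ ♕ ♔ ♗ · ♖


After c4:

♜ ♞ ♝ ♛ ♚ · ♞ ♜
♟ ♟ ♟ ♟ · ♟ ♟ ♟
· · · · · · · ·
· · ♝ · ♟ · · ·
· · ♙ · · · · ·
· · · ♙ · · · ♘
♙ ♙ · · ♙ ♙ ♙ ♙
♖ ♘ ♗ ♕ ♔ ♗ · ♖


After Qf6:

♜ ♞ ♝ · ♚ · ♞ ♜
♟ ♟ ♟ ♟ · ♟ ♟ ♟
· · · · · ♛ · ·
· · ♝ · ♟ · · ·
· · ♙ · · · · ·
· · · ♙ · · · ♘
♙ ♙ · · ♙ ♙ ♙ ♙
♖ ♘ ♗ ♕ ♔ ♗ · ♖


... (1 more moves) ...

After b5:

♜ ♞ ♝ · ♚ · ♞ ♜
♟ · ♟ ♟ · ♟ ♟ ♟
· · · · · ♛ · ·
· ♟ ♝ · ♟ · · ·
· · ♙ · · · · ·
· · · ♙ · ♙ · ♘
♙ ♙ · · ♙ · ♙ ♙
♖ ♘ ♗ ♕ ♔ ♗ · ♖


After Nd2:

♜ ♞ ♝ · ♚ · ♞ ♜
♟ · ♟ ♟ · ♟ ♟ ♟
· · · · · ♛ · ·
· ♟ ♝ · ♟ · · ·
· · ♙ · · · · ·
· · · ♙ · ♙ · ♘
♙ ♙ · ♘ ♙ · ♙ ♙
♖ · ♗ ♕ ♔ ♗ · ♖



  a b c d e f g h
  ─────────────────
8│♜ ♞ ♝ · ♚ · ♞ ♜│8
7│♟ · ♟ ♟ · ♟ ♟ ♟│7
6│· · · · · ♛ · ·│6
5│· ♟ ♝ · ♟ · · ·│5
4│· · ♙ · · · · ·│4
3│· · · ♙ · ♙ · ♘│3
2│♙ ♙ · ♘ ♙ · ♙ ♙│2
1│♖ · ♗ ♕ ♔ ♗ · ♖│1
  ─────────────────
  a b c d e f g h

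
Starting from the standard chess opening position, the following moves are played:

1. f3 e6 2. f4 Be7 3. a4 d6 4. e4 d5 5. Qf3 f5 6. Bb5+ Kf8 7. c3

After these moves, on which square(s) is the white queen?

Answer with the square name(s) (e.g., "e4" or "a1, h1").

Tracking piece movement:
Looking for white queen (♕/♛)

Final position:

  a b c d e f g h
  ─────────────────
8│♜ ♞ ♝ ♛ · ♚ ♞ ♜│8
7│♟ ♟ ♟ · ♝ · ♟ ♟│7
6│· · · · ♟ · · ·│6
5│· ♗ · ♟ · ♟ · ·│5
4│♙ · · · ♙ ♙ · ·│4
3│· · ♙ · · ♕ · ·│3
2│· ♙ · ♙ · · ♙ ♙│2
1│♖ ♘ ♗ · ♔ · ♘ ♖│1
  ─────────────────
  a b c d e f g h


f3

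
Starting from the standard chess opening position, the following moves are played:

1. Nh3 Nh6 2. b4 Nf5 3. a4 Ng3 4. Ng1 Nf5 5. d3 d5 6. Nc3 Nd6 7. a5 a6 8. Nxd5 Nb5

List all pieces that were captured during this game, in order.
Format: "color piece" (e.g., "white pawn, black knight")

Tracking captures:
  Nxd5: captured black pawn

black pawn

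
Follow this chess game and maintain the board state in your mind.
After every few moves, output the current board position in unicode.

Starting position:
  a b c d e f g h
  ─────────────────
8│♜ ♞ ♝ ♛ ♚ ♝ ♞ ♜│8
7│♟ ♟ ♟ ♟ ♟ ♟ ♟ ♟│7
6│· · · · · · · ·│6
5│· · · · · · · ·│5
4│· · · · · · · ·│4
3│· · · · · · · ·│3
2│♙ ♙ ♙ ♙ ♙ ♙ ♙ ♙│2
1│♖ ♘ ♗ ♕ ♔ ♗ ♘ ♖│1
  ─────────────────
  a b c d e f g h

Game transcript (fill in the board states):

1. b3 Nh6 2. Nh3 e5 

  a b c d e f g h
  ─────────────────
8│♜ ♞ ♝ ♛ ♚ ♝ · ♜│8
7│♟ ♟ ♟ ♟ · ♟ ♟ ♟│7
6│· · · · · · · ♞│6
5│· · · · ♟ · · ·│5
4│· · · · · · · ·│4
3│· ♙ · · · · · ♘│3
2│♙ · ♙ ♙ ♙ ♙ ♙ ♙│2
1│♖ ♘ ♗ ♕ ♔ ♗ · ♖│1
  ─────────────────
  a b c d e f g h

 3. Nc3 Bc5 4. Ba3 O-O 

  a b c d e f g h
  ─────────────────
8│♜ ♞ ♝ ♛ · ♜ ♚ ·│8
7│♟ ♟ ♟ ♟ · ♟ ♟ ♟│7
6│· · · · · · · ♞│6
5│· · ♝ · ♟ · · ·│5
4│· · · · · · · ·│4
3│♗ ♙ ♘ · · · · ♘│3
2│♙ · ♙ ♙ ♙ ♙ ♙ ♙│2
1│♖ · · ♕ ♔ ♗ · ♖│1
  ─────────────────
  a b c d e f g h

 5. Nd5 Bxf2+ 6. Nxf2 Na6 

  a b c d e f g h
  ─────────────────
8│♜ · ♝ ♛ · ♜ ♚ ·│8
7│♟ ♟ ♟ ♟ · ♟ ♟ ♟│7
6│♞ · · · · · · ♞│6
5│· · · ♘ ♟ · · ·│5
4│· · · · · · · ·│4
3│♗ ♙ · · · · · ·│3
2│♙ · ♙ ♙ ♙ ♘ ♙ ♙│2
1│♖ · · ♕ ♔ ♗ · ♖│1
  ─────────────────
  a b c d e f g h

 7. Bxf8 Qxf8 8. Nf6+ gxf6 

  a b c d e f g h
  ─────────────────
8│♜ · ♝ · · ♛ ♚ ·│8
7│♟ ♟ ♟ ♟ · ♟ · ♟│7
6│♞ · · · · ♟ · ♞│6
5│· · · · ♟ · · ·│5
4│· · · · · · · ·│4
3│· ♙ · · · · · ·│3
2│♙ · ♙ ♙ ♙ ♘ ♙ ♙│2
1│♖ · · ♕ ♔ ♗ · ♖│1
  ─────────────────
  a b c d e f g h



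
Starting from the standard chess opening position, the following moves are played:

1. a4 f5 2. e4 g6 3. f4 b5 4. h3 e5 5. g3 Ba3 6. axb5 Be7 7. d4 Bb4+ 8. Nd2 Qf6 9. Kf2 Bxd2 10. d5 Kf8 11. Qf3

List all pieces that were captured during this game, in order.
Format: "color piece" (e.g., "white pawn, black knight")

Tracking captures:
  axb5: captured black pawn
  Bxd2: captured white knight

black pawn, white knight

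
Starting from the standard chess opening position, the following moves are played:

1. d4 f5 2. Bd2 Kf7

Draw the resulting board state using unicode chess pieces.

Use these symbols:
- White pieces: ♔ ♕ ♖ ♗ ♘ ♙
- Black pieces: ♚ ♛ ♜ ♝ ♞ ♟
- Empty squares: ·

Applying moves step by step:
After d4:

♜ ♞ ♝ ♛ ♚ ♝ ♞ ♜
♟ ♟ ♟ ♟ ♟ ♟ ♟ ♟
· · · · · · · ·
· · · · · · · ·
· · · ♙ · · · ·
· · · · · · · ·
♙ ♙ ♙ · ♙ ♙ ♙ ♙
♖ ♘ ♗ ♕ ♔ ♗ ♘ ♖


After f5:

♜ ♞ ♝ ♛ ♚ ♝ ♞ ♜
♟ ♟ ♟ ♟ ♟ · ♟ ♟
· · · · · · · ·
· · · · · ♟ · ·
· · · ♙ · · · ·
· · · · · · · ·
♙ ♙ ♙ · ♙ ♙ ♙ ♙
♖ ♘ ♗ ♕ ♔ ♗ ♘ ♖


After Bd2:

♜ ♞ ♝ ♛ ♚ ♝ ♞ ♜
♟ ♟ ♟ ♟ ♟ · ♟ ♟
· · · · · · · ·
· · · · · ♟ · ·
· · · ♙ · · · ·
· · · · · · · ·
♙ ♙ ♙ ♗ ♙ ♙ ♙ ♙
♖ ♘ · ♕ ♔ ♗ ♘ ♖


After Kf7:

♜ ♞ ♝ ♛ · ♝ ♞ ♜
♟ ♟ ♟ ♟ ♟ ♚ ♟ ♟
· · · · · · · ·
· · · · · ♟ · ·
· · · ♙ · · · ·
· · · · · · · ·
♙ ♙ ♙ ♗ ♙ ♙ ♙ ♙
♖ ♘ · ♕ ♔ ♗ ♘ ♖



  a b c d e f g h
  ─────────────────
8│♜ ♞ ♝ ♛ · ♝ ♞ ♜│8
7│♟ ♟ ♟ ♟ ♟ ♚ ♟ ♟│7
6│· · · · · · · ·│6
5│· · · · · ♟ · ·│5
4│· · · ♙ · · · ·│4
3│· · · · · · · ·│3
2│♙ ♙ ♙ ♗ ♙ ♙ ♙ ♙│2
1│♖ ♘ · ♕ ♔ ♗ ♘ ♖│1
  ─────────────────
  a b c d e f g h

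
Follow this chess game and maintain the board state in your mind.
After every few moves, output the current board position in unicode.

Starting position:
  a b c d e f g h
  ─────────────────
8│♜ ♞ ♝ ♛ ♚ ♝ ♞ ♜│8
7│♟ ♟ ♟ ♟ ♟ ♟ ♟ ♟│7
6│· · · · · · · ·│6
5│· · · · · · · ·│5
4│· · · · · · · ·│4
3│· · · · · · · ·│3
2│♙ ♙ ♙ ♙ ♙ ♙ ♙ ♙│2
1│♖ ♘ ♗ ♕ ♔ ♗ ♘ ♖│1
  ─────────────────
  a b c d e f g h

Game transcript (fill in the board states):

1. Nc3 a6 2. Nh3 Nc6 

  a b c d e f g h
  ─────────────────
8│♜ · ♝ ♛ ♚ ♝ ♞ ♜│8
7│· ♟ ♟ ♟ ♟ ♟ ♟ ♟│7
6│♟ · ♞ · · · · ·│6
5│· · · · · · · ·│5
4│· · · · · · · ·│4
3│· · ♘ · · · · ♘│3
2│♙ ♙ ♙ ♙ ♙ ♙ ♙ ♙│2
1│♖ · ♗ ♕ ♔ ♗ · ♖│1
  ─────────────────
  a b c d e f g h

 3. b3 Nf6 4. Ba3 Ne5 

  a b c d e f g h
  ─────────────────
8│♜ · ♝ ♛ ♚ ♝ · ♜│8
7│· ♟ ♟ ♟ ♟ ♟ ♟ ♟│7
6│♟ · · · · ♞ · ·│6
5│· · · · ♞ · · ·│5
4│· · · · · · · ·│4
3│♗ ♙ ♘ · · · · ♘│3
2│♙ · ♙ ♙ ♙ ♙ ♙ ♙│2
1│♖ · · ♕ ♔ ♗ · ♖│1
  ─────────────────
  a b c d e f g h

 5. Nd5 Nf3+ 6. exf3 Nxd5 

  a b c d e f g h
  ─────────────────
8│♜ · ♝ ♛ ♚ ♝ · ♜│8
7│· ♟ ♟ ♟ ♟ ♟ ♟ ♟│7
6│♟ · · · · · · ·│6
5│· · · ♞ · · · ·│5
4│· · · · · · · ·│4
3│♗ ♙ · · · ♙ · ♘│3
2│♙ · ♙ ♙ · ♙ ♙ ♙│2
1│♖ · · ♕ ♔ ♗ · ♖│1
  ─────────────────
  a b c d e f g h



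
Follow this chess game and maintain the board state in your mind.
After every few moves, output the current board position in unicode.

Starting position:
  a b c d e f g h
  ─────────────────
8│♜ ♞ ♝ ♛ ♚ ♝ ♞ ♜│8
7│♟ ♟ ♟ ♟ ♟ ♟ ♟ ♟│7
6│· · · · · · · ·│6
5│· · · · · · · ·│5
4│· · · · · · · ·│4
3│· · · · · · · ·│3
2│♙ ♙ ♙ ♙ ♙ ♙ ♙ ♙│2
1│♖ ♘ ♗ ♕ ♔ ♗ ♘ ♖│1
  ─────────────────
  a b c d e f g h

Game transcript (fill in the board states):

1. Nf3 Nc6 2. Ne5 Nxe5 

  a b c d e f g h
  ─────────────────
8│♜ · ♝ ♛ ♚ ♝ ♞ ♜│8
7│♟ ♟ ♟ ♟ ♟ ♟ ♟ ♟│7
6│· · · · · · · ·│6
5│· · · · ♞ · · ·│5
4│· · · · · · · ·│4
3│· · · · · · · ·│3
2│♙ ♙ ♙ ♙ ♙ ♙ ♙ ♙│2
1│♖ ♘ ♗ ♕ ♔ ♗ · ♖│1
  ─────────────────
  a b c d e f g h

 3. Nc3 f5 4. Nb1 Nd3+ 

  a b c d e f g h
  ─────────────────
8│♜ · ♝ ♛ ♚ ♝ ♞ ♜│8
7│♟ ♟ ♟ ♟ ♟ · ♟ ♟│7
6│· · · · · · · ·│6
5│· · · · · ♟ · ·│5
4│· · · · · · · ·│4
3│· · · ♞ · · · ·│3
2│♙ ♙ ♙ ♙ ♙ ♙ ♙ ♙│2
1│♖ ♘ ♗ ♕ ♔ ♗ · ♖│1
  ─────────────────
  a b c d e f g h

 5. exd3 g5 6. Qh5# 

  a b c d e f g h
  ─────────────────
8│♜ · ♝ ♛ ♚ ♝ ♞ ♜│8
7│♟ ♟ ♟ ♟ ♟ · · ♟│7
6│· · · · · · · ·│6
5│· · · · · ♟ ♟ ♕│5
4│· · · · · · · ·│4
3│· · · ♙ · · · ·│3
2│♙ ♙ ♙ ♙ · ♙ ♙ ♙│2
1│♖ ♘ ♗ · ♔ ♗ · ♖│1
  ─────────────────
  a b c d e f g h


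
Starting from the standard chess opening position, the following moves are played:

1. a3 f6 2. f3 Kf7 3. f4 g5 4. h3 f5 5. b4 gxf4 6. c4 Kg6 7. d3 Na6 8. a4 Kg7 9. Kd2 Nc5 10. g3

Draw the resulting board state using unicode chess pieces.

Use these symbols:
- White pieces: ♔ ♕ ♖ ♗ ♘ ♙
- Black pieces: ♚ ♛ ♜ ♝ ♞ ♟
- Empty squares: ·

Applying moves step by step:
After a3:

♜ ♞ ♝ ♛ ♚ ♝ ♞ ♜
♟ ♟ ♟ ♟ ♟ ♟ ♟ ♟
· · · · · · · ·
· · · · · · · ·
· · · · · · · ·
♙ · · · · · · ·
· ♙ ♙ ♙ ♙ ♙ ♙ ♙
♖ ♘ ♗ ♕ ♔ ♗ ♘ ♖


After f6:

♜ ♞ ♝ ♛ ♚ ♝ ♞ ♜
♟ ♟ ♟ ♟ ♟ · ♟ ♟
· · · · · ♟ · ·
· · · · · · · ·
· · · · · · · ·
♙ · · · · · · ·
· ♙ ♙ ♙ ♙ ♙ ♙ ♙
♖ ♘ ♗ ♕ ♔ ♗ ♘ ♖


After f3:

♜ ♞ ♝ ♛ ♚ ♝ ♞ ♜
♟ ♟ ♟ ♟ ♟ · ♟ ♟
· · · · · ♟ · ·
· · · · · · · ·
· · · · · · · ·
♙ · · · · ♙ · ·
· ♙ ♙ ♙ ♙ · ♙ ♙
♖ ♘ ♗ ♕ ♔ ♗ ♘ ♖


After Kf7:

♜ ♞ ♝ ♛ · ♝ ♞ ♜
♟ ♟ ♟ ♟ ♟ ♚ ♟ ♟
· · · · · ♟ · ·
· · · · · · · ·
· · · · · · · ·
♙ · · · · ♙ · ·
· ♙ ♙ ♙ ♙ · ♙ ♙
♖ ♘ ♗ ♕ ♔ ♗ ♘ ♖


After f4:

♜ ♞ ♝ ♛ · ♝ ♞ ♜
♟ ♟ ♟ ♟ ♟ ♚ ♟ ♟
· · · · · ♟ · ·
· · · · · · · ·
· · · · · ♙ · ·
♙ · · · · · · ·
· ♙ ♙ ♙ ♙ · ♙ ♙
♖ ♘ ♗ ♕ ♔ ♗ ♘ ♖


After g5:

♜ ♞ ♝ ♛ · ♝ ♞ ♜
♟ ♟ ♟ ♟ ♟ ♚ · ♟
· · · · · ♟ · ·
· · · · · · ♟ ·
· · · · · ♙ · ·
♙ · · · · · · ·
· ♙ ♙ ♙ ♙ · ♙ ♙
♖ ♘ ♗ ♕ ♔ ♗ ♘ ♖


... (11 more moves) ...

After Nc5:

♜ · ♝ ♛ · ♝ ♞ ♜
♟ ♟ ♟ ♟ ♟ · ♚ ♟
· · · · · · · ·
· · ♞ · · ♟ · ·
♙ ♙ ♙ · · ♟ · ·
· · · ♙ · · · ♙
· · · ♔ ♙ · ♙ ·
♖ ♘ ♗ ♕ · ♗ ♘ ♖


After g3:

♜ · ♝ ♛ · ♝ ♞ ♜
♟ ♟ ♟ ♟ ♟ · ♚ ♟
· · · · · · · ·
· · ♞ · · ♟ · ·
♙ ♙ ♙ · · ♟ · ·
· · · ♙ · · ♙ ♙
· · · ♔ ♙ · · ·
♖ ♘ ♗ ♕ · ♗ ♘ ♖



  a b c d e f g h
  ─────────────────
8│♜ · ♝ ♛ · ♝ ♞ ♜│8
7│♟ ♟ ♟ ♟ ♟ · ♚ ♟│7
6│· · · · · · · ·│6
5│· · ♞ · · ♟ · ·│5
4│♙ ♙ ♙ · · ♟ · ·│4
3│· · · ♙ · · ♙ ♙│3
2│· · · ♔ ♙ · · ·│2
1│♖ ♘ ♗ ♕ · ♗ ♘ ♖│1
  ─────────────────
  a b c d e f g h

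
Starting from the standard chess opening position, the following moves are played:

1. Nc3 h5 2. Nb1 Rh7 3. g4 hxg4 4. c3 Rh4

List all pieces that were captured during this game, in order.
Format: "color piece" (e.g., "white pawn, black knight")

Tracking captures:
  hxg4: captured white pawn

white pawn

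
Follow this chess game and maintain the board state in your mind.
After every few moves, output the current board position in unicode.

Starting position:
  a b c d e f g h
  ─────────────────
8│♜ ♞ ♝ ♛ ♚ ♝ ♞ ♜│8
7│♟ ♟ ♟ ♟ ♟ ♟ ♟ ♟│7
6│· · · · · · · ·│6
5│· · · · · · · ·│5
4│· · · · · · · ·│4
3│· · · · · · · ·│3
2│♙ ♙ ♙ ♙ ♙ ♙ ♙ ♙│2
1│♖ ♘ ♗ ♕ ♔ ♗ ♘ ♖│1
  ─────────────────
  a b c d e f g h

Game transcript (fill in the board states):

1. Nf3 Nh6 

  a b c d e f g h
  ─────────────────
8│♜ ♞ ♝ ♛ ♚ ♝ · ♜│8
7│♟ ♟ ♟ ♟ ♟ ♟ ♟ ♟│7
6│· · · · · · · ♞│6
5│· · · · · · · ·│5
4│· · · · · · · ·│4
3│· · · · · ♘ · ·│3
2│♙ ♙ ♙ ♙ ♙ ♙ ♙ ♙│2
1│♖ ♘ ♗ ♕ ♔ ♗ · ♖│1
  ─────────────────
  a b c d e f g h

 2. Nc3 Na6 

  a b c d e f g h
  ─────────────────
8│♜ · ♝ ♛ ♚ ♝ · ♜│8
7│♟ ♟ ♟ ♟ ♟ ♟ ♟ ♟│7
6│♞ · · · · · · ♞│6
5│· · · · · · · ·│5
4│· · · · · · · ·│4
3│· · ♘ · · ♘ · ·│3
2│♙ ♙ ♙ ♙ ♙ ♙ ♙ ♙│2
1│♖ · ♗ ♕ ♔ ♗ · ♖│1
  ─────────────────
  a b c d e f g h

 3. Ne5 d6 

  a b c d e f g h
  ─────────────────
8│♜ · ♝ ♛ ♚ ♝ · ♜│8
7│♟ ♟ ♟ · ♟ ♟ ♟ ♟│7
6│♞ · · ♟ · · · ♞│6
5│· · · · ♘ · · ·│5
4│· · · · · · · ·│4
3│· · ♘ · · · · ·│3
2│♙ ♙ ♙ ♙ ♙ ♙ ♙ ♙│2
1│♖ · ♗ ♕ ♔ ♗ · ♖│1
  ─────────────────
  a b c d e f g h

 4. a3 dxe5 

  a b c d e f g h
  ─────────────────
8│♜ · ♝ ♛ ♚ ♝ · ♜│8
7│♟ ♟ ♟ · ♟ ♟ ♟ ♟│7
6│♞ · · · · · · ♞│6
5│· · · · ♟ · · ·│5
4│· · · · · · · ·│4
3│♙ · ♘ · · · · ·│3
2│· ♙ ♙ ♙ ♙ ♙ ♙ ♙│2
1│♖ · ♗ ♕ ♔ ♗ · ♖│1
  ─────────────────
  a b c d e f g h

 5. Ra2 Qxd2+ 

  a b c d e f g h
  ─────────────────
8│♜ · ♝ · ♚ ♝ · ♜│8
7│♟ ♟ ♟ · ♟ ♟ ♟ ♟│7
6│♞ · · · · · · ♞│6
5│· · · · ♟ · · ·│5
4│· · · · · · · ·│4
3│♙ · ♘ · · · · ·│3
2│♖ ♙ ♙ ♛ ♙ ♙ ♙ ♙│2
1│· · ♗ ♕ ♔ ♗ · ♖│1
  ─────────────────
  a b c d e f g h



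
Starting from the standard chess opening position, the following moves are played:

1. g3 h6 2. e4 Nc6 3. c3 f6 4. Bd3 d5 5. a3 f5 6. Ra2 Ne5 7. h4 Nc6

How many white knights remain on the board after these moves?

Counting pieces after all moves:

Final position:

  a b c d e f g h
  ─────────────────
8│♜ · ♝ ♛ ♚ ♝ ♞ ♜│8
7│♟ ♟ ♟ · ♟ · ♟ ·│7
6│· · ♞ · · · · ♟│6
5│· · · ♟ · ♟ · ·│5
4│· · · · ♙ · · ♙│4
3│♙ · ♙ ♗ · · ♙ ·│3
2│♖ ♙ · ♙ · ♙ · ·│2
1│· ♘ ♗ ♕ ♔ · ♘ ♖│1
  ─────────────────
  a b c d e f g h


2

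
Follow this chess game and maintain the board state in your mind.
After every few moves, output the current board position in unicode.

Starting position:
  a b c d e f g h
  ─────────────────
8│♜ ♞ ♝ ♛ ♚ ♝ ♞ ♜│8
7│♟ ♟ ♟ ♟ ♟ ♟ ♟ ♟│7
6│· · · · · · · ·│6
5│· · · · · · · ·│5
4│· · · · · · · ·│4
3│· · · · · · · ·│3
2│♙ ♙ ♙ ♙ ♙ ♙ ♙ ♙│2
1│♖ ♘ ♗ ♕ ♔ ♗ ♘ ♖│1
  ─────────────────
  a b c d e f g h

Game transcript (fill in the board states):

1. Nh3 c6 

  a b c d e f g h
  ─────────────────
8│♜ ♞ ♝ ♛ ♚ ♝ ♞ ♜│8
7│♟ ♟ · ♟ ♟ ♟ ♟ ♟│7
6│· · ♟ · · · · ·│6
5│· · · · · · · ·│5
4│· · · · · · · ·│4
3│· · · · · · · ♘│3
2│♙ ♙ ♙ ♙ ♙ ♙ ♙ ♙│2
1│♖ ♘ ♗ ♕ ♔ ♗ · ♖│1
  ─────────────────
  a b c d e f g h

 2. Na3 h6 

  a b c d e f g h
  ─────────────────
8│♜ ♞ ♝ ♛ ♚ ♝ ♞ ♜│8
7│♟ ♟ · ♟ ♟ ♟ ♟ ·│7
6│· · ♟ · · · · ♟│6
5│· · · · · · · ·│5
4│· · · · · · · ·│4
3│♘ · · · · · · ♘│3
2│♙ ♙ ♙ ♙ ♙ ♙ ♙ ♙│2
1│♖ · ♗ ♕ ♔ ♗ · ♖│1
  ─────────────────
  a b c d e f g h

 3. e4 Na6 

  a b c d e f g h
  ─────────────────
8│♜ · ♝ ♛ ♚ ♝ ♞ ♜│8
7│♟ ♟ · ♟ ♟ ♟ ♟ ·│7
6│♞ · ♟ · · · · ♟│6
5│· · · · · · · ·│5
4│· · · · ♙ · · ·│4
3│♘ · · · · · · ♘│3
2│♙ ♙ ♙ ♙ · ♙ ♙ ♙│2
1│♖ · ♗ ♕ ♔ ♗ · ♖│1
  ─────────────────
  a b c d e f g h

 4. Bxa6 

  a b c d e f g h
  ─────────────────
8│♜ · ♝ ♛ ♚ ♝ ♞ ♜│8
7│♟ ♟ · ♟ ♟ ♟ ♟ ·│7
6│♗ · ♟ · · · · ♟│6
5│· · · · · · · ·│5
4│· · · · ♙ · · ·│4
3│♘ · · · · · · ♘│3
2│♙ ♙ ♙ ♙ · ♙ ♙ ♙│2
1│♖ · ♗ ♕ ♔ · · ♖│1
  ─────────────────
  a b c d e f g h
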